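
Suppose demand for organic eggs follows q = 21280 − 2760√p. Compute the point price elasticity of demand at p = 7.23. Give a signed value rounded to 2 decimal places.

dq/dp = −2760/(2√p) = -513.228. At p = 7.23, q = 13858.7.
Ed = (dq/dp)·(p/q) = (-513.228) × (7.23/13858.7) = -0.2677…

-0.27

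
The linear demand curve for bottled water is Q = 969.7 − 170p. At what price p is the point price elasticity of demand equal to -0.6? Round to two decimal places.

Ed = −170p/(969.7 − 170p). Set this equal to -0.6:
170p = 0.6·(969.7 − 170p) ⇒ 170p(1 + 0.6) = 0.6·969.7
p = 0.6·969.7 / (170·1.6) = 2.1390…

2.14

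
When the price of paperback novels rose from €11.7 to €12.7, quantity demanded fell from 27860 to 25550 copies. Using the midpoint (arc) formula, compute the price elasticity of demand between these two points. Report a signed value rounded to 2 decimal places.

-1.06

%ΔQ = (25550 − 27860) / [(27860 + 25550)/2] = -2310/26705 = -0.086500…
%ΔP = (12.7 − 11.7) / [(11.7 + 12.7)/2] = 1/12.2 = 0.081967…
Arc Ed = %ΔQ / %ΔP = (-2310/26705) / (1/12.2) = -1.0553…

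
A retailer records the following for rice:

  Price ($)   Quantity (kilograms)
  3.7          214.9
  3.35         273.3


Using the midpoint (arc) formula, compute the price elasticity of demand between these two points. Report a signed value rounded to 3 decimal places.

-2.410

%ΔQ = (273.3 − 214.9) / [(214.9 + 273.3)/2] = 58.4/244.1 = 0.239246…
%ΔP = (3.35 − 3.7) / [(3.7 + 3.35)/2] = -0.35/3.525 = -0.099290…
Arc Ed = %ΔQ / %ΔP = (58.4/244.1) / (-0.35/3.525) = -2.40955…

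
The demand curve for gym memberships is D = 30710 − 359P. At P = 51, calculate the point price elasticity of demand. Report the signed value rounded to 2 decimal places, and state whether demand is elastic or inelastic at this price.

dD/dP = −359. At P = 51, D = 30710 − 359(51) = 12401.
Ed = (dD/dP)·(P/D) = −359 × (51/12401) = -1.4764…
|Ed| = 1.48 > 1, so demand is elastic.

-1.48; elastic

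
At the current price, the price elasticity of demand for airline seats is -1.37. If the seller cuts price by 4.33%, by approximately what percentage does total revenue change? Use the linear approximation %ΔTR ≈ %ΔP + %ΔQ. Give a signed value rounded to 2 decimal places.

+1.60%

%ΔQ ≈ Ed × %ΔP = (-1.37) × (-4.33%) = +5.9321%
%ΔTR ≈ %ΔP + %ΔQ = (-4.33%) + (+5.9321%) = +1.6021%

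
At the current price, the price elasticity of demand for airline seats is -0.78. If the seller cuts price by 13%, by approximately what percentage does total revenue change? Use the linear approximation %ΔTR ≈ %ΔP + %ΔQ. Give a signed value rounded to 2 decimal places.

-2.86%

%ΔQ ≈ Ed × %ΔP = (-0.78) × (-13%) = +10.1400%
%ΔTR ≈ %ΔP + %ΔQ = (-13%) + (+10.1400%) = -2.8600%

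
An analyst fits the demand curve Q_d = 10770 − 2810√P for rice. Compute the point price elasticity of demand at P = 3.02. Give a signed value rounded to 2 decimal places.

dQ_d/dP = −2810/(2√P) = -808.487. At P = 3.02, Q_d = 5886.74.
Ed = (dQ_d/dP)·(P/Q_d) = (-808.487) × (3.02/5886.74) = -0.4147…

-0.41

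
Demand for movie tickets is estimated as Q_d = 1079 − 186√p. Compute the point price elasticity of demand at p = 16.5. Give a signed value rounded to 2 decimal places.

-1.17

dQ_d/dp = −186/(2√p) = -22.895. At p = 16.5, Q_d = 323.464.
Ed = (dQ_d/dp)·(p/Q_d) = (-22.895) × (16.5/323.464) = -1.1678…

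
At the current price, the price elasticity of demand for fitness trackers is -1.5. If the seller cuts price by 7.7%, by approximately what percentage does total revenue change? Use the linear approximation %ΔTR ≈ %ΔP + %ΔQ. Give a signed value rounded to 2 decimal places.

+3.85%

%ΔQ ≈ Ed × %ΔP = (-1.5) × (-7.7%) = +11.5500%
%ΔTR ≈ %ΔP + %ΔQ = (-7.7%) + (+11.5500%) = +3.8500%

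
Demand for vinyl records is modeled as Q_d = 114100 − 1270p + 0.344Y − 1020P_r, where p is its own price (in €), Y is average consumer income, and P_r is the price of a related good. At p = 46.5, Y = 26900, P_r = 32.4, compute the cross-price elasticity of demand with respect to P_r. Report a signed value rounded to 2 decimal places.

-1.06

At the given values, Q_d = 114100 − 1270(46.5) + 0.344(26900) − 1020(32.4) = 31250.6.
∂Q_d/∂P_r = -1020.
E = (-1020) × (32.4/31250.6) = -1.0575…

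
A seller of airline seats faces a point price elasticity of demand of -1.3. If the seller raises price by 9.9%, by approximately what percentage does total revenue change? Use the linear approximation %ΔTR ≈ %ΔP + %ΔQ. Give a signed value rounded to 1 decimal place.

%ΔQ ≈ Ed × %ΔP = (-1.3) × (+9.9%) = -12.8700%
%ΔTR ≈ %ΔP + %ΔQ = (+9.9%) + (-12.8700%) = -2.9700%

-3.0%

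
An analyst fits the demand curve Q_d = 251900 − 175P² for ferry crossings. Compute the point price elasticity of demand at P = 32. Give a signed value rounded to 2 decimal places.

-4.93

dQ_d/dP = −2·175·P = -11200. At P = 32, Q_d = 72700.
Ed = (dQ_d/dP)·(P/Q_d) = (-11200) × (32/72700) = -4.9298…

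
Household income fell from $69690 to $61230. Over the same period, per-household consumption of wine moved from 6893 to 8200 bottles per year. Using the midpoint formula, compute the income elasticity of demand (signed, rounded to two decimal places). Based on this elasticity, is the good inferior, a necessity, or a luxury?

-1.34; inferior

%ΔQ = (8200 − 6893)/[( 6893 + 8200)/2] = 1307/7546.5 = 0.173192…
%ΔIncome = (61230 − 69690)/[( 69690 + 61230)/2] = -8460/65460 = -0.129239…
E_income = (1307/7546.5) / (-8460/65460) = -1.3400…
E_income < 0 ⇒ inferior good.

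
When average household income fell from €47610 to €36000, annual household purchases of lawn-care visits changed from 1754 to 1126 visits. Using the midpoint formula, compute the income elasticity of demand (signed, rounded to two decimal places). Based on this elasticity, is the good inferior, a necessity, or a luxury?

1.57; luxury

%ΔQ = (1126 − 1754)/[( 1754 + 1126)/2] = -628/1440 = -0.436111…
%ΔIncome = (36000 − 47610)/[( 47610 + 36000)/2] = -11610/41805 = -0.277717…
E_income = (-628/1440) / (-11610/41805) = 1.5703…
E_income > 1 ⇒ normal good, luxury.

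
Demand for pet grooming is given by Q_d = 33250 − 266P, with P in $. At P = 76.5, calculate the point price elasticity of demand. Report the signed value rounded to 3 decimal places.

dQ_d/dP = −266. At P = 76.5, Q_d = 33250 − 266(76.5) = 12901.
Ed = (dQ_d/dP)·(P/Q_d) = −266 × (76.5/12901) = -1.57731…

-1.577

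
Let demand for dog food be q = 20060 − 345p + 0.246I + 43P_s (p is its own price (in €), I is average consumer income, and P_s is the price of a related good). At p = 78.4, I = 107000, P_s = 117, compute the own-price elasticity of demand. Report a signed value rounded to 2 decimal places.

-1.11

At the given values, q = 20060 − 345(78.4) + 0.246(107000) + 43(117) = 24365.
∂q/∂p = −345.
E = (-345) × (78.4/24365) = -1.1101…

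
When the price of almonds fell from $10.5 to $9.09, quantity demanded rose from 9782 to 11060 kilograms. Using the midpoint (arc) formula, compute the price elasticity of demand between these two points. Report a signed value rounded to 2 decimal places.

-0.85

%ΔQ = (11060 − 9782) / [(9782 + 11060)/2] = 1278/10421 = 0.122636…
%ΔP = (9.09 − 10.5) / [(10.5 + 9.09)/2] = -1.41/9.795 = -0.143950…
Arc Ed = %ΔQ / %ΔP = (1278/10421) / (-1.41/9.795) = -0.8519…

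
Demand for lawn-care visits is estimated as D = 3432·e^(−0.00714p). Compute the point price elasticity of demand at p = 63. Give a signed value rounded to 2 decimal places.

-0.45

dD/dp = −0.00714·D = -15.6276. At p = 63, D = 2188.73.
Ed = (dD/dp)·(p/D) = (-15.6276) × (63/2188.73) = -0.4498…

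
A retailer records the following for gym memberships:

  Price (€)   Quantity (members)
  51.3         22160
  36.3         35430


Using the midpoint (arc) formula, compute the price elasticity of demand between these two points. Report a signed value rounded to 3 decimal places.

%ΔQ = (35430 − 22160) / [(22160 + 35430)/2] = 13270/28795 = 0.460843…
%ΔP = (36.3 − 51.3) / [(51.3 + 36.3)/2] = -15/43.8 = -0.342465…
Arc Ed = %ΔQ / %ΔP = (13270/28795) / (-15/43.8) = -1.34566…

-1.346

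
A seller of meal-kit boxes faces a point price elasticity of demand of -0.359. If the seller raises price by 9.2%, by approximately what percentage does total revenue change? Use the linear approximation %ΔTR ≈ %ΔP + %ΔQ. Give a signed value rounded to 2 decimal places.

+5.90%

%ΔQ ≈ Ed × %ΔP = (-0.359) × (+9.2%) = -3.3028%
%ΔTR ≈ %ΔP + %ΔQ = (+9.2%) + (-3.3028%) = +5.8972%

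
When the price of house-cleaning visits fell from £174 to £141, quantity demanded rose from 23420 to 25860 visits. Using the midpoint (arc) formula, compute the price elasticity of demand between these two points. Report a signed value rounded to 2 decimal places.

%ΔQ = (25860 − 23420) / [(23420 + 25860)/2] = 2440/24640 = 0.099025…
%ΔP = (141 − 174) / [(174 + 141)/2] = -33/157.5 = -0.209523…
Arc Ed = %ΔQ / %ΔP = (2440/24640) / (-33/157.5) = -0.4726…

-0.47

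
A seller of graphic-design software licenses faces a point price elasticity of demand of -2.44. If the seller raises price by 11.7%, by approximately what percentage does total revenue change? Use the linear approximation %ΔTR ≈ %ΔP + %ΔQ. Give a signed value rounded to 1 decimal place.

%ΔQ ≈ Ed × %ΔP = (-2.44) × (+11.7%) = -28.5480%
%ΔTR ≈ %ΔP + %ΔQ = (+11.7%) + (-28.5480%) = -16.8480%

-16.8%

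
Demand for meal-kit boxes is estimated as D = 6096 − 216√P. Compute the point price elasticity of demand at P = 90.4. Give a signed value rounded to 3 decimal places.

dD/dP = −216/(2√P) = -11.359. At P = 90.4, D = 4042.3.
Ed = (dD/dP)·(P/D) = (-11.359) × (90.4/4042.3) = -0.25402…

-0.254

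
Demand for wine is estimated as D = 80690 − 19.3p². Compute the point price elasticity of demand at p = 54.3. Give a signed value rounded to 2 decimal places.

dD/dp = −2·19.3·p = -2095.98. At p = 54.3, D = 23784.143.
Ed = (dD/dp)·(p/D) = (-2095.98) × (54.3/23784.143) = -4.7851…

-4.79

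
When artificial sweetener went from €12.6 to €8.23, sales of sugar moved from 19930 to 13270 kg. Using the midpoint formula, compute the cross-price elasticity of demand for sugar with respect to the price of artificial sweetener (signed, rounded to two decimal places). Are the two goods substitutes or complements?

0.96; substitutes

%ΔQ_{sugar} = (13270 − 19930)/avg = -6660/16600 = -0.401204…
%ΔP_{artificial sweetener} = (8.23 − 12.6)/avg = -4.37/10.415 = -0.419587…
E_cross = (-6660/16600) / (-4.37/10.415) = 0.9561…
E_cross > 0 ⇒ the goods are substitutes.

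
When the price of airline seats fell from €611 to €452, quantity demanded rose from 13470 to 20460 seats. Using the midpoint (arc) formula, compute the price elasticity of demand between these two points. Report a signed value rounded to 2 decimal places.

%ΔQ = (20460 − 13470) / [(13470 + 20460)/2] = 6990/16965 = 0.412024…
%ΔP = (452 − 611) / [(611 + 452)/2] = -159/531.5 = -0.299153…
Arc Ed = %ΔQ / %ΔP = (6990/16965) / (-159/531.5) = -1.3773…

-1.38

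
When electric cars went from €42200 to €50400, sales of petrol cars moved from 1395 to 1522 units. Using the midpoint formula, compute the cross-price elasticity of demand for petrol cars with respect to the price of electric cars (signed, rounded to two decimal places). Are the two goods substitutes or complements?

%ΔQ_{petrol cars} = (1522 − 1395)/avg = 127/1458.5 = 0.087075…
%ΔP_{electric cars} = (50400 − 42200)/avg = 8200/46300 = 0.177105…
E_cross = (127/1458.5) / (8200/46300) = 0.4916…
E_cross > 0 ⇒ the goods are substitutes.

0.49; substitutes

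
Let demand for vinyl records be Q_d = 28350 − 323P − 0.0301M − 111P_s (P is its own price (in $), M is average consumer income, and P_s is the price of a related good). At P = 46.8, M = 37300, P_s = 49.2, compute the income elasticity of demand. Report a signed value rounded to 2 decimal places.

At the given values, Q_d = 28350 − 323(46.8) − 0.0301(37300) − 111(49.2) = 6649.67.
∂Q_d/∂M = -0.0301.
E = (-0.0301) × (37300/6649.67) = -0.1688…

-0.17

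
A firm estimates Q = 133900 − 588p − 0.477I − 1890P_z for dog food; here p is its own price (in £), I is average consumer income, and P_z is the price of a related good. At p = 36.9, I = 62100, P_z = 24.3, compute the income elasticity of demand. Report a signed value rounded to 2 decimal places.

-0.81

At the given values, Q = 133900 − 588(36.9) − 0.477(62100) − 1890(24.3) = 36654.1.
∂Q/∂I = -0.477.
E = (-0.477) × (62100/36654.1) = -0.8081…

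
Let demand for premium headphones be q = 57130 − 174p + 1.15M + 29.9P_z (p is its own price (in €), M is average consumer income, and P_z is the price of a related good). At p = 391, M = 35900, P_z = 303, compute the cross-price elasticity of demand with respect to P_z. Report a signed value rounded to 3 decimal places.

At the given values, q = 57130 − 174(391) + 1.15(35900) + 29.9(303) = 39440.7.
∂q/∂P_z = 29.9.
E = (29.9) × (303/39440.7) = 0.22970…

0.230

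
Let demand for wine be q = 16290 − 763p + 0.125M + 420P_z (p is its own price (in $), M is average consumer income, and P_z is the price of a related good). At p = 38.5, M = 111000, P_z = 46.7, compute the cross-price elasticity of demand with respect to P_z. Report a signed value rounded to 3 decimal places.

At the given values, q = 16290 − 763(38.5) + 0.125(111000) + 420(46.7) = 20403.5.
∂q/∂P_z = 420.
E = (420) × (46.7/20403.5) = 0.96130…

0.961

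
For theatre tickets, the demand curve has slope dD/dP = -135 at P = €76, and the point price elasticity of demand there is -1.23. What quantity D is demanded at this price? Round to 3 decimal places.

Ed = (dD/dP)·(P/D) ⇒ D = (dD/dP)·P/Ed = (-135)·76/(-1.23) = 8341.46341…

8341.463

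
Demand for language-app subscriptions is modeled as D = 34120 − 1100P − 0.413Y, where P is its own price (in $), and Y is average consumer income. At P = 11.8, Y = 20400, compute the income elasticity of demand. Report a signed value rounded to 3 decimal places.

-0.663

At the given values, D = 34120 − 1100(11.8) − 0.413(20400) = 12714.8.
∂D/∂Y = -0.413.
E = (-0.413) × (20400/12714.8) = -0.66262…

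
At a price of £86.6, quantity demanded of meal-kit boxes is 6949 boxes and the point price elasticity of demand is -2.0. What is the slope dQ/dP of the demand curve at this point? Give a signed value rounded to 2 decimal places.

Ed = (dQ/dP)·(P/Q) ⇒ dQ/dP = Ed·Q/P = (-2.0)·6949/86.6 = -160.4849…

-160.48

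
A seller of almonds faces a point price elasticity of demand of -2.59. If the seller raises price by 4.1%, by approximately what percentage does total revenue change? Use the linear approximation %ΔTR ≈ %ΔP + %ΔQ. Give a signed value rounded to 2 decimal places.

%ΔQ ≈ Ed × %ΔP = (-2.59) × (+4.1%) = -10.6190%
%ΔTR ≈ %ΔP + %ΔQ = (+4.1%) + (-10.6190%) = -6.5190%

-6.52%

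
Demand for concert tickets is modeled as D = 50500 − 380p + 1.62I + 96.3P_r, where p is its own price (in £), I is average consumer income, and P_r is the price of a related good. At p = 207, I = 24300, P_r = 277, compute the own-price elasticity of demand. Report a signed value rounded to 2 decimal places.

At the given values, D = 50500 − 380(207) + 1.62(24300) + 96.3(277) = 37881.1.
∂D/∂p = −380.
E = (-380) × (207/37881.1) = -2.0764…

-2.08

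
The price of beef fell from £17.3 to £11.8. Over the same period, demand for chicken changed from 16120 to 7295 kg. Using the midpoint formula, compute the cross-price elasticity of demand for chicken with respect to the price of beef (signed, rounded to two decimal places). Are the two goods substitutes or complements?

%ΔQ_{chicken} = (7295 − 16120)/avg = -8825/11707.5 = -0.753790…
%ΔP_{beef} = (11.8 − 17.3)/avg = -5.5/14.55 = -0.378006…
E_cross = (-8825/11707.5) / (-5.5/14.55) = 1.9941…
E_cross > 0 ⇒ the goods are substitutes.

1.99; substitutes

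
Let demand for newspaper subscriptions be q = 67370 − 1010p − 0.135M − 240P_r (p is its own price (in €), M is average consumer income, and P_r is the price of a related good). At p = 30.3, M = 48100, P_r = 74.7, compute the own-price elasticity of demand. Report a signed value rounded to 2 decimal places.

At the given values, q = 67370 − 1010(30.3) − 0.135(48100) − 240(74.7) = 12345.5.
∂q/∂p = −1010.
E = (-1010) × (30.3/12345.5) = -2.4788…

-2.48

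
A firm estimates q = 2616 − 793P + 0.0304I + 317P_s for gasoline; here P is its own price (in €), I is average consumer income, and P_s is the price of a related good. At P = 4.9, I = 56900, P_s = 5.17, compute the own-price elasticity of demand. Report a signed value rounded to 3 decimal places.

At the given values, q = 2616 − 793(4.9) + 0.0304(56900) + 317(5.17) = 2098.95.
∂q/∂P = −793.
E = (-793) × (4.9/2098.95) = -1.85125…

-1.851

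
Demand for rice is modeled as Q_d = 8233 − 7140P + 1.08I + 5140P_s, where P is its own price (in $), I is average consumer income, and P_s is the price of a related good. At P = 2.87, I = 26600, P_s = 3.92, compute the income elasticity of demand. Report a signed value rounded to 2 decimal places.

At the given values, Q_d = 8233 − 7140(2.87) + 1.08(26600) + 5140(3.92) = 36618.
∂Q_d/∂I = 1.08.
E = (1.08) × (26600/36618) = 0.7845…

0.78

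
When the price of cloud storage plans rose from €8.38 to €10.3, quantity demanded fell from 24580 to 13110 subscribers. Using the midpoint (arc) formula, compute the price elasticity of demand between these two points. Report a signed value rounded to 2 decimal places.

-2.96

%ΔQ = (13110 − 24580) / [(24580 + 13110)/2] = -11470/18845 = -0.608649…
%ΔP = (10.3 − 8.38) / [(8.38 + 10.3)/2] = 1.92/9.34 = 0.205567…
Arc Ed = %ΔQ / %ΔP = (-11470/18845) / (1.92/9.34) = -2.9608…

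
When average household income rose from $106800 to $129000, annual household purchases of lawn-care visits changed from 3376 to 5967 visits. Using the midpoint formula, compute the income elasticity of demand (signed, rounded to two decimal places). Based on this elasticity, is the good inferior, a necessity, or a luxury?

%ΔQ = (5967 − 3376)/[( 3376 + 5967)/2] = 2591/4671.5 = 0.554639…
%ΔIncome = (129000 − 106800)/[( 106800 + 129000)/2] = 22200/117900 = 0.188295…
E_income = (2591/4671.5) / (22200/117900) = 2.9455…
E_income > 1 ⇒ normal good, luxury.

2.95; luxury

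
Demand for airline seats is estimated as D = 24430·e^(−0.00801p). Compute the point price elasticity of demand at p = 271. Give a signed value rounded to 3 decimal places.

dD/dp = −0.00801·D = -22.3269. At p = 271, D = 2787.38.
Ed = (dD/dp)·(p/D) = (-22.3269) × (271/2787.38) = -2.17071

-2.171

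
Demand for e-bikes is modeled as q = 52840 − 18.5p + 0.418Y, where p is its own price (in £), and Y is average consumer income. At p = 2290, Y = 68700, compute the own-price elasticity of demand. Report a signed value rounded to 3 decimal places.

-1.081

At the given values, q = 52840 − 18.5(2290) + 0.418(68700) = 39191.6.
∂q/∂p = −18.5.
E = (-18.5) × (2290/39191.6) = -1.08097…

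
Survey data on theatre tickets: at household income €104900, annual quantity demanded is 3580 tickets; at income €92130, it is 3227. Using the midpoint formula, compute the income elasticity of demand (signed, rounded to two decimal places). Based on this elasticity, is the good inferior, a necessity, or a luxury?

%ΔQ = (3227 − 3580)/[( 3580 + 3227)/2] = -353/3403.5 = -0.103716…
%ΔIncome = (92130 − 104900)/[( 104900 + 92130)/2] = -12770/98515 = -0.129624…
E_income = (-353/3403.5) / (-12770/98515) = 0.8001…
0 < E_income < 1 ⇒ normal good, necessity.

0.80; necessity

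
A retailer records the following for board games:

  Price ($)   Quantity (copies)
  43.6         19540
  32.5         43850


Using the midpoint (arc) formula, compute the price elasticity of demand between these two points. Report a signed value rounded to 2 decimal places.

%ΔQ = (43850 − 19540) / [(19540 + 43850)/2] = 24310/31695 = 0.766997…
%ΔP = (32.5 − 43.6) / [(43.6 + 32.5)/2] = -11.1/38.05 = -0.291721…
Arc Ed = %ΔQ / %ΔP = (24310/31695) / (-11.1/38.05) = -2.6292…

-2.63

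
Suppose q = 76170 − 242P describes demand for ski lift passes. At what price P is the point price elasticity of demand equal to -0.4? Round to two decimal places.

89.93

Ed = −242P/(76170 − 242P). Set this equal to -0.4:
242P = 0.4·(76170 − 242P) ⇒ 242P(1 + 0.4) = 0.4·76170
P = 0.4·76170 / (242·1.4) = 89.9291…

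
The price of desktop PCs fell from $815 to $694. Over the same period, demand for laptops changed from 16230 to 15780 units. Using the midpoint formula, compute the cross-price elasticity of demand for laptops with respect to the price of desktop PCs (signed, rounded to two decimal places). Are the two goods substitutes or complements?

0.18; substitutes

%ΔQ_{laptops} = (15780 − 16230)/avg = -450/16005 = -0.028116…
%ΔP_{desktop PCs} = (694 − 815)/avg = -121/754.5 = -0.160371…
E_cross = (-450/16005) / (-121/754.5) = 0.1753…
E_cross > 0 ⇒ the goods are substitutes.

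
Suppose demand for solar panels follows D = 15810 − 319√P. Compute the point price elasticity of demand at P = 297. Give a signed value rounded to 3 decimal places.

-0.267

dD/dP = −319/(2√P) = -9.25513. At P = 297, D = 10312.5.
Ed = (dD/dP)·(P/D) = (-9.25513) × (297/10312.5) = -0.26654…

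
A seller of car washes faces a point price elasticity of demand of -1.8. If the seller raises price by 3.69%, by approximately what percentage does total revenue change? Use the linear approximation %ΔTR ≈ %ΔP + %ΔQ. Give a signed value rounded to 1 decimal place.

-3.0%

%ΔQ ≈ Ed × %ΔP = (-1.8) × (+3.69%) = -6.6420%
%ΔTR ≈ %ΔP + %ΔQ = (+3.69%) + (-6.6420%) = -2.9520%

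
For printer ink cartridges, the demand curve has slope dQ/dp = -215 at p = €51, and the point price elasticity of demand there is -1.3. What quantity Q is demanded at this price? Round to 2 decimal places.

8434.62

Ed = (dQ/dp)·(p/Q) ⇒ Q = (dQ/dp)·p/Ed = (-215)·51/(-1.3) = 8434.6153…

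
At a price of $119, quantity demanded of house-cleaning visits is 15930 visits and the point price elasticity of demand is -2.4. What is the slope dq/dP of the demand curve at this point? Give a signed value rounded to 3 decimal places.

-321.277

Ed = (dq/dP)·(P/q) ⇒ dq/dP = Ed·q/P = (-2.4)·15930/119 = -321.27731…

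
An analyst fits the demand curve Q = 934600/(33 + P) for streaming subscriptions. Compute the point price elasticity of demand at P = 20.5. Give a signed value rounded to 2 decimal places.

-0.38

dQ/dP = −934600/(33 + P)² = -326.526. At P = 20.5, Q = 17469.2.
Ed = (dQ/dP)·(P/Q) = (-326.526) × (20.5/17469.2) = -0.3831…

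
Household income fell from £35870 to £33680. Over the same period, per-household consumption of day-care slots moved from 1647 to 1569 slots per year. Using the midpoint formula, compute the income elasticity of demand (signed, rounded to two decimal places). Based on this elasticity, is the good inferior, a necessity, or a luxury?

0.77; necessity

%ΔQ = (1569 − 1647)/[( 1647 + 1569)/2] = -78/1608 = -0.048507…
%ΔIncome = (33680 − 35870)/[( 35870 + 33680)/2] = -2190/34775 = -0.062976…
E_income = (-78/1608) / (-2190/34775) = 0.7702…
0 < E_income < 1 ⇒ normal good, necessity.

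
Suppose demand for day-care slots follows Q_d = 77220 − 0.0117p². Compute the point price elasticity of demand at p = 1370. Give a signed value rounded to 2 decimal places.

dQ_d/dp = −2·0.0117·p = -32.058. At p = 1370, Q_d = 55260.27.
Ed = (dQ_d/dp)·(p/Q_d) = (-32.058) × (1370/55260.27) = -0.7947…

-0.79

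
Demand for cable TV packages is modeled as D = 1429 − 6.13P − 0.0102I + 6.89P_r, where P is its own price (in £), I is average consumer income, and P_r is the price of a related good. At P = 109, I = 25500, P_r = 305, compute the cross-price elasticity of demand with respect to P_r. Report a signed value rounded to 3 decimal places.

0.808

At the given values, D = 1429 − 6.13(109) − 0.0102(25500) + 6.89(305) = 2602.18.
∂D/∂P_r = 6.89.
E = (6.89) × (305/2602.18) = 0.80757…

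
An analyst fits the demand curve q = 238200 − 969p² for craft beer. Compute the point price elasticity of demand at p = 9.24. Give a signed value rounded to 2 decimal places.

-1.06

dq/dp = −2·969·p = -17907.12. At p = 9.24, q = 155469.1056.
Ed = (dq/dp)·(p/q) = (-17907.12) × (9.24/155469.1056) = -1.0642…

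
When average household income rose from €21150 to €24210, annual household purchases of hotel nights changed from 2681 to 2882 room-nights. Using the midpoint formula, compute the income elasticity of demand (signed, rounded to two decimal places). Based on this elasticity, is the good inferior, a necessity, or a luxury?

%ΔQ = (2882 − 2681)/[( 2681 + 2882)/2] = 201/2781.5 = 0.072263…
%ΔIncome = (24210 − 21150)/[( 21150 + 24210)/2] = 3060/22680 = 0.134920…
E_income = (201/2781.5) / (3060/22680) = 0.5355…
0 < E_income < 1 ⇒ normal good, necessity.

0.54; necessity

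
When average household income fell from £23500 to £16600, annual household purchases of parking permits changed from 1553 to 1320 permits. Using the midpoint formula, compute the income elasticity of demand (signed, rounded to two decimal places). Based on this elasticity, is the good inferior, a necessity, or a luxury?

%ΔQ = (1320 − 1553)/[( 1553 + 1320)/2] = -233/1436.5 = -0.162199…
%ΔIncome = (16600 − 23500)/[( 23500 + 16600)/2] = -6900/20050 = -0.344139…
E_income = (-233/1436.5) / (-6900/20050) = 0.4713…
0 < E_income < 1 ⇒ normal good, necessity.

0.47; necessity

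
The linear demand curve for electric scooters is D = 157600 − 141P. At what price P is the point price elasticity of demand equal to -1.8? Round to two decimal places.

718.54

Ed = −141P/(157600 − 141P). Set this equal to -1.8:
141P = 1.8·(157600 − 141P) ⇒ 141P(1 + 1.8) = 1.8·157600
P = 1.8·157600 / (141·2.8) = 718.5410…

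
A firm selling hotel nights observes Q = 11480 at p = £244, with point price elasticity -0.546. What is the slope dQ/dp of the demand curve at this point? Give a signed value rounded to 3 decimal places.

Ed = (dQ/dp)·(p/Q) ⇒ dQ/dp = Ed·Q/p = (-0.546)·11480/244 = -25.68885…

-25.689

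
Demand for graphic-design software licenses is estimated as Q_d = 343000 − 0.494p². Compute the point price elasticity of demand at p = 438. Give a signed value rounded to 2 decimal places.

dQ_d/dp = −2·0.494·p = -432.744. At p = 438, Q_d = 248229.064.
Ed = (dQ_d/dp)·(p/Q_d) = (-432.744) × (438/248229.064) = -0.7635…

-0.76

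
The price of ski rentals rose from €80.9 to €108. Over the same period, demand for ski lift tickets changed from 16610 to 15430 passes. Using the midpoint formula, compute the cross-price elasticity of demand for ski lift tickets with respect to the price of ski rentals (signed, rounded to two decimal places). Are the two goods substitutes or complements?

%ΔQ_{ski lift tickets} = (15430 − 16610)/avg = -1180/16020 = -0.073657…
%ΔP_{ski rentals} = (108 − 80.9)/avg = 27.1/94.45 = 0.286924…
E_cross = (-1180/16020) / (27.1/94.45) = -0.2567…
E_cross < 0 ⇒ the goods are complements.

-0.26; complements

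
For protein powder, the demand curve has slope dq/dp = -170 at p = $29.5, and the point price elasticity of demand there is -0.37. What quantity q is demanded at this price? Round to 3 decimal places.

Ed = (dq/dp)·(p/q) ⇒ q = (dq/dp)·p/Ed = (-170)·29.5/(-0.37) = 13554.05405…

13554.054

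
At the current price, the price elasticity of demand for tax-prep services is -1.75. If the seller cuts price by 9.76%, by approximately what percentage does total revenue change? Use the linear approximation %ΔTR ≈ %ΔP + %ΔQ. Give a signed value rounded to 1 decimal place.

+7.3%

%ΔQ ≈ Ed × %ΔP = (-1.75) × (-9.76%) = +17.0800%
%ΔTR ≈ %ΔP + %ΔQ = (-9.76%) + (+17.0800%) = +7.3200%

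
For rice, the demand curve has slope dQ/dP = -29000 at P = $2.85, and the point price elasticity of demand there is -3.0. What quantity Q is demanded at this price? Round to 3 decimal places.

Ed = (dQ/dP)·(P/Q) ⇒ Q = (dQ/dP)·P/Ed = (-29000)·2.85/(-3.0) = 27550

27550.000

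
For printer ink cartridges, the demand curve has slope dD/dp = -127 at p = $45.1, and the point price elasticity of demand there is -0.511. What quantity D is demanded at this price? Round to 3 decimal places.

11208.806

Ed = (dD/dp)·(p/D) ⇒ D = (dD/dp)·p/Ed = (-127)·45.1/(-0.511) = 11208.80626…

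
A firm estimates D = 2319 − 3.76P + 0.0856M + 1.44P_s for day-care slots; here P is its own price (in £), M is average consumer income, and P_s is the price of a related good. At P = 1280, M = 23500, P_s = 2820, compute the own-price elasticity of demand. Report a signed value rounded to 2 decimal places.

At the given values, D = 2319 − 3.76(1280) + 0.0856(23500) + 1.44(2820) = 3578.6.
∂D/∂P = −3.76.
E = (-3.76) × (1280/3578.6) = -1.3448…

-1.34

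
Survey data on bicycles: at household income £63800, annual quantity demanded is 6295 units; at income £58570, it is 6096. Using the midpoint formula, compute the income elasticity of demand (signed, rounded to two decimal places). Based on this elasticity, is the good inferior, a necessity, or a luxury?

0.38; necessity

%ΔQ = (6096 − 6295)/[( 6295 + 6096)/2] = -199/6195.5 = -0.032120…
%ΔIncome = (58570 − 63800)/[( 63800 + 58570)/2] = -5230/61185 = -0.085478…
E_income = (-199/6195.5) / (-5230/61185) = 0.3757…
0 < E_income < 1 ⇒ normal good, necessity.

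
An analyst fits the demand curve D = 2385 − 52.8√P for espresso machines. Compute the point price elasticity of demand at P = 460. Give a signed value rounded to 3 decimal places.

dD/dP = −52.8/(2√P) = -1.23091. At P = 460, D = 1252.57.
Ed = (dD/dP)·(P/D) = (-1.23091) × (460/1252.57) = -0.45204…

-0.452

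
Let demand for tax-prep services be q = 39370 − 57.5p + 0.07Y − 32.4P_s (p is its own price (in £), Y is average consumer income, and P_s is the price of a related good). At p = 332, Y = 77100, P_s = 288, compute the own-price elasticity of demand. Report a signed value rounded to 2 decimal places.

At the given values, q = 39370 − 57.5(332) + 0.07(77100) − 32.4(288) = 16345.8.
∂q/∂p = −57.5.
E = (-57.5) × (332/16345.8) = -1.1678…

-1.17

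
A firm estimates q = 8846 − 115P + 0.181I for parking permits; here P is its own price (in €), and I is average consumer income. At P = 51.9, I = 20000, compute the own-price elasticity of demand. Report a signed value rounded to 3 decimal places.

-0.919

At the given values, q = 8846 − 115(51.9) + 0.181(20000) = 6497.5.
∂q/∂P = −115.
E = (-115) × (51.9/6497.5) = -0.91858…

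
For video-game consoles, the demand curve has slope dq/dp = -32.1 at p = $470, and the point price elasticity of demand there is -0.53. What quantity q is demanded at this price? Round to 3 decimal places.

28466.038

Ed = (dq/dp)·(p/q) ⇒ q = (dq/dp)·p/Ed = (-32.1)·470/(-0.53) = 28466.03773…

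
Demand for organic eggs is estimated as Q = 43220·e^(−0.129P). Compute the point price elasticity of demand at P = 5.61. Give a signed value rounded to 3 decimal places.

dQ/dP = −0.129·Q = -2703.83. At P = 5.61, Q = 20959.9.
Ed = (dQ/dP)·(P/Q) = (-2703.83) × (5.61/20959.9) = -0.72369

-0.724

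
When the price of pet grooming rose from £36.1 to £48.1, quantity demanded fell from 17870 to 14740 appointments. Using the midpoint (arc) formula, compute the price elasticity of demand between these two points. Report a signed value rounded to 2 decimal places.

%ΔQ = (14740 − 17870) / [(17870 + 14740)/2] = -3130/16305 = -0.191965…
%ΔP = (48.1 − 36.1) / [(36.1 + 48.1)/2] = 12/42.1 = 0.285035…
Arc Ed = %ΔQ / %ΔP = (-3130/16305) / (12/42.1) = -0.6734…

-0.67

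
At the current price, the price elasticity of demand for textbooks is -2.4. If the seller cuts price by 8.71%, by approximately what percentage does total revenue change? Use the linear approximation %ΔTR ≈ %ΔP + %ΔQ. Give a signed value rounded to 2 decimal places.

%ΔQ ≈ Ed × %ΔP = (-2.4) × (-8.71%) = +20.9040%
%ΔTR ≈ %ΔP + %ΔQ = (-8.71%) + (+20.9040%) = +12.1940%

+12.19%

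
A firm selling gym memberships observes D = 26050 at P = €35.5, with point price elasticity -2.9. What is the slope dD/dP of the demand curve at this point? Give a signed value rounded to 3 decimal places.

Ed = (dD/dP)·(P/D) ⇒ dD/dP = Ed·D/P = (-2.9)·26050/35.5 = -2128.02816…

-2128.028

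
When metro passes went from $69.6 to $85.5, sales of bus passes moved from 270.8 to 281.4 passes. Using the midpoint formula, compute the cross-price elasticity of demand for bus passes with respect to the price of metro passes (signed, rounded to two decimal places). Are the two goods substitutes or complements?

0.19; substitutes

%ΔQ_{bus passes} = (281.4 − 270.8)/avg = 10.6/276.1 = 0.038391…
%ΔP_{metro passes} = (85.5 − 69.6)/avg = 15.9/77.55 = 0.205029…
E_cross = (10.6/276.1) / (15.9/77.55) = 0.1872…
E_cross > 0 ⇒ the goods are substitutes.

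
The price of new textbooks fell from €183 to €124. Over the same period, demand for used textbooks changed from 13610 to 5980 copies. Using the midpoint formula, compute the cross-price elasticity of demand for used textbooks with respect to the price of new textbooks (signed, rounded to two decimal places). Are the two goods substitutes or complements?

2.03; substitutes

%ΔQ_{used textbooks} = (5980 − 13610)/avg = -7630/9795 = -0.778968…
%ΔP_{new textbooks} = (124 − 183)/avg = -59/153.5 = -0.384364…
E_cross = (-7630/9795) / (-59/153.5) = 2.0266…
E_cross > 0 ⇒ the goods are substitutes.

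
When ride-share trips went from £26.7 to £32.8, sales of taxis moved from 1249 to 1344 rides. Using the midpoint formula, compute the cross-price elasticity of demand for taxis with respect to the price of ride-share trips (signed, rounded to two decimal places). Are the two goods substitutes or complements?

0.36; substitutes

%ΔQ_{taxis} = (1344 − 1249)/avg = 95/1296.5 = 0.073274…
%ΔP_{ride-share trips} = (32.8 − 26.7)/avg = 6.1/29.75 = 0.205042…
E_cross = (95/1296.5) / (6.1/29.75) = 0.3573…
E_cross > 0 ⇒ the goods are substitutes.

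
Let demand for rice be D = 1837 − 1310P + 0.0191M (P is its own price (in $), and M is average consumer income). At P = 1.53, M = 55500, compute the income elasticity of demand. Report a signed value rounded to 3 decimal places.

At the given values, D = 1837 − 1310(1.53) + 0.0191(55500) = 892.75.
∂D/∂M = 0.0191.
E = (0.0191) × (55500/892.75) = 1.18739…

1.187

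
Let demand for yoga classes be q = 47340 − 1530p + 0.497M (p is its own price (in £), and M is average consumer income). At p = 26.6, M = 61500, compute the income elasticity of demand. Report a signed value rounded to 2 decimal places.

At the given values, q = 47340 − 1530(26.6) + 0.497(61500) = 37207.5.
∂q/∂M = 0.497.
E = (0.497) × (61500/37207.5) = 0.8214…

0.82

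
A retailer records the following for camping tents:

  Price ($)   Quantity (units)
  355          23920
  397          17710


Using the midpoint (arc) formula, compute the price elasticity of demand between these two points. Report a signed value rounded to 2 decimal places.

-2.67

%ΔQ = (17710 − 23920) / [(23920 + 17710)/2] = -6210/20815 = -0.298342…
%ΔP = (397 − 355) / [(355 + 397)/2] = 42/376 = 0.111702…
Arc Ed = %ΔQ / %ΔP = (-6210/20815) / (42/376) = -2.6708…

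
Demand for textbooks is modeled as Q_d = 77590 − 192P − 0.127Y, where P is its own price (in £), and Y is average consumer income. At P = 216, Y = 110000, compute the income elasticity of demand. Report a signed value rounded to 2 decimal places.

-0.63

At the given values, Q_d = 77590 − 192(216) − 0.127(110000) = 22148.
∂Q_d/∂Y = -0.127.
E = (-0.127) × (110000/22148) = -0.6307…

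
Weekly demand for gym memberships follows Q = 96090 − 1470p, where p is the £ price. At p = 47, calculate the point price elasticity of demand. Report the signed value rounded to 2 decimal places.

-2.56

dQ/dp = −1470. At p = 47, Q = 96090 − 1470(47) = 27000.
Ed = (dQ/dp)·(p/Q) = −1470 × (47/27000) = -2.5588…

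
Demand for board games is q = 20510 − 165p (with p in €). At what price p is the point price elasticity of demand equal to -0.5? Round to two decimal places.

Ed = −165p/(20510 − 165p). Set this equal to -0.5:
165p = 0.5·(20510 − 165p) ⇒ 165p(1 + 0.5) = 0.5·20510
p = 0.5·20510 / (165·1.5) = 41.4343…

41.43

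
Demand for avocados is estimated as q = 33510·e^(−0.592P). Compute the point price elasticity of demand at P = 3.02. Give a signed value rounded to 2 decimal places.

-1.79

dq/dP = −0.592·q = -3319.3. At P = 3.02, q = 5606.93.
Ed = (dq/dP)·(P/q) = (-3319.3) × (3.02/5606.93) = -1.7878…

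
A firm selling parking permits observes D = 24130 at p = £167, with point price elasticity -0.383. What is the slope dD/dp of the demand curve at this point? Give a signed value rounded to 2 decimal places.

Ed = (dD/dp)·(p/D) ⇒ dD/dp = Ed·D/p = (-0.383)·24130/167 = -55.3400…

-55.34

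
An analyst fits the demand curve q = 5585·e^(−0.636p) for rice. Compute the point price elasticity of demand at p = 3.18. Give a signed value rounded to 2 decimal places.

-2.02

dq/dp = −0.636·q = -470.033. At p = 3.18, q = 739.046.
Ed = (dq/dp)·(p/q) = (-470.033) × (3.18/739.046) = -2.0224…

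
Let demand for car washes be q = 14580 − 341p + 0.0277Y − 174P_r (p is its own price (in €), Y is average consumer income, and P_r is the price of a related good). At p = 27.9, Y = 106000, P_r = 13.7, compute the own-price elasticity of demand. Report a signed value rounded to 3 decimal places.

-1.693

At the given values, q = 14580 − 341(27.9) + 0.0277(106000) − 174(13.7) = 5618.5.
∂q/∂p = −341.
E = (-341) × (27.9/5618.5) = -1.69331…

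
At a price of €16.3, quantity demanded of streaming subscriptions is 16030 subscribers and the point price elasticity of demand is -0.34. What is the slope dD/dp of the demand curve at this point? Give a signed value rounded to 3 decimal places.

-334.368

Ed = (dD/dp)·(p/D) ⇒ dD/dp = Ed·D/p = (-0.34)·16030/16.3 = -334.36809…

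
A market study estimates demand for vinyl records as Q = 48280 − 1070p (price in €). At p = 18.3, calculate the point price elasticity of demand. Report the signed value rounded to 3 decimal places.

dQ/dp = −1070. At p = 18.3, Q = 48280 − 1070(18.3) = 28699.
Ed = (dQ/dp)·(p/Q) = −1070 × (18.3/28699) = -0.68228…

-0.682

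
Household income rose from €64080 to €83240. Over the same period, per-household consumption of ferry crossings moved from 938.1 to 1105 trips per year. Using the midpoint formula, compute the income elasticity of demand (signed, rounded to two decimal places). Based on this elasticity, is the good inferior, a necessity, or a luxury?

%ΔQ = (1105 − 938.1)/[( 938.1 + 1105)/2] = 166.9/1021.55 = 0.163379…
%ΔIncome = (83240 − 64080)/[( 64080 + 83240)/2] = 19160/73660 = 0.260114…
E_income = (166.9/1021.55) / (19160/73660) = 0.6281…
0 < E_income < 1 ⇒ normal good, necessity.

0.63; necessity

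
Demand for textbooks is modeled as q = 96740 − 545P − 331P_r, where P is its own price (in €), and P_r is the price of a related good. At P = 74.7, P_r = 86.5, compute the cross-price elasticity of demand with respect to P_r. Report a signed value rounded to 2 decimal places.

-1.05

At the given values, q = 96740 − 545(74.7) − 331(86.5) = 27397.
∂q/∂P_r = -331.
E = (-331) × (86.5/27397) = -1.0450…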